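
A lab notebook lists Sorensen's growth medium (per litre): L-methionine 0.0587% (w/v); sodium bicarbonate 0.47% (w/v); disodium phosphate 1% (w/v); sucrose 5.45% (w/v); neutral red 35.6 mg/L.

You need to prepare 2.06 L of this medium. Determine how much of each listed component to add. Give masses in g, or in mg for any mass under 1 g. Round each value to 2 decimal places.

Scale factor relative to 1 L: 2.06.
L-methionine: 0.0587 g per 100 mL × 2060 mL ÷ 100 = 1.21 g
sodium bicarbonate: 0.47 g per 100 mL × 2060 mL ÷ 100 = 9.68 g
disodium phosphate: 1% w/v = 10 g/L → 10 × 2.06 L = 20.60 g
sucrose: 5.45% w/v = 54.5 g/L → 54.5 × 2.06 L = 112.27 g
neutral red: 35.6 mg/L × 2.06 L = 73.34 mg

L-methionine 1.21 g; sodium bicarbonate 9.68 g; disodium phosphate 20.60 g; sucrose 112.27 g; neutral red 73.34 mg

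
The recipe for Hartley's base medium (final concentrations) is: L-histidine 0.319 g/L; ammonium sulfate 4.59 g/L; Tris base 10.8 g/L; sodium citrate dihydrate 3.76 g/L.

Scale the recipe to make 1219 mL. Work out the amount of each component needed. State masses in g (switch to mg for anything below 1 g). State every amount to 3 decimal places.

L-histidine 388.861 mg; ammonium sulfate 5.595 g; Tris base 13.165 g; sodium citrate dihydrate 4.583 g

Working volume: 1219 mL = 1.219 L.
L-histidine: 0.319 g/L × 1.219 L = 0.388861 g = 388.861 mg
ammonium sulfate: 4.59 g/L × 1.219 L = 5.595 g
Tris base: 10.8 g/L × 1.219 L = 13.165 g
sodium citrate dihydrate: 3.76 g/L × 1.219 L = 4.583 g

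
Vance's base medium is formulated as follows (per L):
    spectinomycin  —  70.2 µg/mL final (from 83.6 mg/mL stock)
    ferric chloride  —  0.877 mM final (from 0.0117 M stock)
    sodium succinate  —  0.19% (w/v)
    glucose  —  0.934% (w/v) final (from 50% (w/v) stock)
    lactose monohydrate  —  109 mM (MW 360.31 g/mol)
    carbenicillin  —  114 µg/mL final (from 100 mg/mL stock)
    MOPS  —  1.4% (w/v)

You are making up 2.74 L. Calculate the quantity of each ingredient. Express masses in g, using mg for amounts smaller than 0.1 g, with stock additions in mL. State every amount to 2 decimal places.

Scale factor relative to 1 L: 2.74.
spectinomycin: C1V1 = C2V2 → 70.2 µg/mL × 2740 mL ÷ 83600 µg/mL = 2.30 mL
ferric chloride: V = C2·V2/C1 = 0.877 mM × 2740 mL ÷ 11.7 mM = 205.38 mL
sodium succinate: 0.19 g per 100 mL × 2740 mL ÷ 100 = 5.21 g
glucose: dilute stock: 0.934% ÷ 50% × 2740 mL = 51.18 mL
lactose monohydrate: 109 mmol/L × 360.31 g/mol × 2.74 L ÷ 1000 = 107.61 g
carbenicillin: dilute stock: 114 µg/mL × 2740 mL ÷ 100000 µg/mL = 3.12 mL
MOPS: 1.4% w/v = 14 g/L → 14 × 2.74 L = 38.36 g

spectinomycin 2.30 mL; ferric chloride 205.38 mL; sodium succinate 5.21 g; glucose 51.18 mL; lactose monohydrate 107.61 g; carbenicillin 3.12 mL; MOPS 38.36 g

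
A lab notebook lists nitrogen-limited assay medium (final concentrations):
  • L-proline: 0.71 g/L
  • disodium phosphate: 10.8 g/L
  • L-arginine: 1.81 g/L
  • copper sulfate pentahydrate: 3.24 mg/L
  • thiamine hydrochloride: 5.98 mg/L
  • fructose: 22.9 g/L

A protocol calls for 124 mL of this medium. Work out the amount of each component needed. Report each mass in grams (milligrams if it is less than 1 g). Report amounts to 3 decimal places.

L-proline 88.040 mg; disodium phosphate 1.339 g; L-arginine 224.440 mg; copper sulfate pentahydrate 0.402 mg; thiamine hydrochloride 0.742 mg; fructose 2.840 g

Working volume: 124 mL = 0.124 L.
L-proline: 0.71 g/L × 0.124 L = 0.08804 g = 88.040 mg
disodium phosphate: 10.8 g/L × 0.124 L = 1.339 g
L-arginine: 1.81 g/L × 0.124 L = 0.22444 g = 224.440 mg
copper sulfate pentahydrate: 3.24 mg/L × 0.124 L = 0.402 mg
thiamine hydrochloride: 5.98 mg/L × 0.124 L = 0.742 mg
fructose: 22.9 g/L × 0.124 L = 2.840 g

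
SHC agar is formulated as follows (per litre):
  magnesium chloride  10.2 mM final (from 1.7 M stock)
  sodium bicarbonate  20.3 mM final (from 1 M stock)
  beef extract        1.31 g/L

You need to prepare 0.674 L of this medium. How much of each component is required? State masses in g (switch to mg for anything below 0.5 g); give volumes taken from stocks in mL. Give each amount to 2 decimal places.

magnesium chloride 4.04 mL; sodium bicarbonate 13.68 mL; beef extract 0.88 g

Working volume: 0.674 L.
magnesium chloride: C1V1 = C2V2 → 10.2 mM × 674 mL ÷ 1700 mM = 4.04 mL
sodium bicarbonate: C1V1 = C2V2 → 20.3 mM × 674 mL ÷ 1000 mM = 13.68 mL
beef extract: 1.31 g/L × 0.674 L = 0.88 g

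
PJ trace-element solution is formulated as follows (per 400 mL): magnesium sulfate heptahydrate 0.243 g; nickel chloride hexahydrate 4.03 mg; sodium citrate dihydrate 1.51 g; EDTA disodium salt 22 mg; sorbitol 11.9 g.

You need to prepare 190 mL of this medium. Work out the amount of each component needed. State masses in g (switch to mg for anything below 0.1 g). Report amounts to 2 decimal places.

magnesium sulfate heptahydrate 0.12 g; nickel chloride hexahydrate 1.91 mg; sodium citrate dihydrate 0.72 g; EDTA disodium salt 10.45 mg; sorbitol 5.65 g

Ratio of target to recipe volume: 190 / 400 = 0.475.
magnesium sulfate heptahydrate: 0.243 g × (190 mL / 400 mL) = 0.12 g
nickel chloride hexahydrate: 4.03 mg × (190 mL / 400 mL) = 1.91 mg
sodium citrate dihydrate: 1.51 g × (190 mL / 400 mL) = 0.72 g
EDTA disodium salt: 22 mg × (190 mL / 400 mL) = 10.45 mg
sorbitol: 11.9 g × (190 mL / 400 mL) = 5.65 g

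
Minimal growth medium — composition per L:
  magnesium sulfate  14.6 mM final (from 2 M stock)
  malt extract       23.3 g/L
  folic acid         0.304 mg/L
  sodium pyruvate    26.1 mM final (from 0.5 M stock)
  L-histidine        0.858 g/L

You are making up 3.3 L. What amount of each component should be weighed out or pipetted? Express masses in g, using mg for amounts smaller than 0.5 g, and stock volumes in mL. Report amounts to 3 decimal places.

magnesium sulfate 24.090 mL; malt extract 76.890 g; folic acid 1.003 mg; sodium pyruvate 172.260 mL; L-histidine 2.831 g

Working volume: 3.3 L.
magnesium sulfate: dilute stock: 14.6 mM × 3300 mL ÷ 2000 mM = 24.090 mL
malt extract: 23.3 g/L × 3.3 L = 76.890 g
folic acid: 0.304 mg/L × 3.3 L = 1.003 mg
sodium pyruvate: V = C2·V2/C1 = 26.1 mM × 3300 mL ÷ 500 mM = 172.260 mL
L-histidine: 0.858 g/L × 3.3 L = 2.831 g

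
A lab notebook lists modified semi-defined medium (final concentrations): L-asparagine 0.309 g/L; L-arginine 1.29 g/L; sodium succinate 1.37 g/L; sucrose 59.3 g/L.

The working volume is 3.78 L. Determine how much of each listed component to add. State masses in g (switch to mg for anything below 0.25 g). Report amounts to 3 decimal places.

L-asparagine 1.168 g; L-arginine 4.876 g; sodium succinate 5.179 g; sucrose 224.154 g

Working volume: 3.78 L.
L-asparagine: 0.309 g/L × 3.78 L = 1.168 g
L-arginine: 1.29 g/L × 3.78 L = 4.876 g
sodium succinate: 1.37 g/L × 3.78 L = 5.179 g
sucrose: 59.3 g/L × 3.78 L = 224.154 g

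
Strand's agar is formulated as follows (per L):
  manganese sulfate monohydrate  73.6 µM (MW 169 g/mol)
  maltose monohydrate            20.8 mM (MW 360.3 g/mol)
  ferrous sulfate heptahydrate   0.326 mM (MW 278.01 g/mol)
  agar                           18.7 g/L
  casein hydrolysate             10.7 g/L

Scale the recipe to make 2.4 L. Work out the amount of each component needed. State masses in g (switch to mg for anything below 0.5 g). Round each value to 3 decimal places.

Scale factor relative to 1 L: 2.4.
manganese sulfate monohydrate: 73.6 µmol/L × 169 g/mol × 2.4 L ÷ 1000 = 29.852 mg
maltose monohydrate: 20.8 mmol/L × 360.3 g/mol × 2.4 L ÷ 1000 = 17.986 g
ferrous sulfate heptahydrate: 0.326 mmol/L × 278.01 mg/mmol × 2.4 L = 217.515 mg
agar: 18.7 g/L × 2.4 L = 44.880 g
casein hydrolysate: 10.7 g/L × 2.4 L = 25.680 g

manganese sulfate monohydrate 29.852 mg; maltose monohydrate 17.986 g; ferrous sulfate heptahydrate 217.515 mg; agar 44.880 g; casein hydrolysate 25.680 g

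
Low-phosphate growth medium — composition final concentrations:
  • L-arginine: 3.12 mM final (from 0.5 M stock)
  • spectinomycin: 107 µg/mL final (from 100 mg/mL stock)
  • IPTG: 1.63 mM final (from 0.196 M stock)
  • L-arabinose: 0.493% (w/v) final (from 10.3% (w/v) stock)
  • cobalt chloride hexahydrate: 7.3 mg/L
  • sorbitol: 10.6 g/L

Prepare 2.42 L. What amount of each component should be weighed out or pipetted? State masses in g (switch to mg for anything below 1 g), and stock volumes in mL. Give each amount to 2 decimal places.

Working volume: 2.42 L.
L-arginine: V = C2·V2/C1 = 3.12 mM × 2420 mL ÷ 500 mM = 15.10 mL
spectinomycin: C1V1 = C2V2 → 107 µg/mL × 2420 mL ÷ 100000 µg/mL = 2.59 mL
IPTG: dilute stock: 1.63 mM × 2420 mL ÷ 196 mM = 20.13 mL
L-arabinose: C1V1 = C2V2 → 0.493% ÷ 10.3% × 2420 mL = 115.83 mL
cobalt chloride hexahydrate: 7.3 mg/L × 2.42 L = 17.67 mg
sorbitol: 10.6 g/L × 2.42 L = 25.65 g

L-arginine 15.10 mL; spectinomycin 2.59 mL; IPTG 20.13 mL; L-arabinose 115.83 mL; cobalt chloride hexahydrate 17.67 mg; sorbitol 25.65 g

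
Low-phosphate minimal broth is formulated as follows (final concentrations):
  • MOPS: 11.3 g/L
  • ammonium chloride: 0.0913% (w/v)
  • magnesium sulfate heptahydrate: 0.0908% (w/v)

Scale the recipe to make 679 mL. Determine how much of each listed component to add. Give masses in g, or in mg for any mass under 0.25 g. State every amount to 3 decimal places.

Working volume: 679 mL = 0.679 L.
MOPS: 11.3 g/L × 0.679 L = 7.673 g
ammonium chloride: 0.0913% w/v = 0.913 g/L → 0.913 × 0.679 L = 0.620 g
magnesium sulfate heptahydrate: 0.0908% w/v = 0.908 g/L → 0.908 × 0.679 L = 0.617 g

MOPS 7.673 g; ammonium chloride 0.620 g; magnesium sulfate heptahydrate 0.617 g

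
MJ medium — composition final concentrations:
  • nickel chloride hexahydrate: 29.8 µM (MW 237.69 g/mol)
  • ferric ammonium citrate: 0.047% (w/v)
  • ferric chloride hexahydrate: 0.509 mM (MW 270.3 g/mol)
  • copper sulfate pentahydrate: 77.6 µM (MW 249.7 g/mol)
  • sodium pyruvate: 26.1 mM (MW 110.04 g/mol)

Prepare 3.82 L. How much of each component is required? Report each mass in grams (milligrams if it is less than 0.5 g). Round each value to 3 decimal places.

Scale factor relative to 1 L: 3.82.
nickel chloride hexahydrate: 29.8 µmol/L × 237.69 g/mol × 3.82 L ÷ 1000 = 27.058 mg
ferric ammonium citrate: 0.047 g per 100 mL × 3820 mL ÷ 100 = 1.795 g
ferric chloride hexahydrate: 0.509 mmol/L × 270.3 g/mol × 3.82 L ÷ 1000 = 0.526 g
copper sulfate pentahydrate: 77.6 µmol/L × 249.7 g/mol × 3.82 L ÷ 1000 = 74.019 mg
sodium pyruvate: 26.1 mmol/L × 110.04 g/mol × 3.82 L ÷ 1000 = 10.971 g

nickel chloride hexahydrate 27.058 mg; ferric ammonium citrate 1.795 g; ferric chloride hexahydrate 0.526 g; copper sulfate pentahydrate 74.019 mg; sodium pyruvate 10.971 g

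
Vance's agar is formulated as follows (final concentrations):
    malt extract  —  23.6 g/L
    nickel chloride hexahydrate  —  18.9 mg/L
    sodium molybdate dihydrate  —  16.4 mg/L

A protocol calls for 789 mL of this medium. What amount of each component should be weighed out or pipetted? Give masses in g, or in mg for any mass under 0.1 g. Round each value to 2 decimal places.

malt extract 18.62 g; nickel chloride hexahydrate 14.91 mg; sodium molybdate dihydrate 12.94 mg

Scale factor relative to 1 L: 0.789.
malt extract: 23.6 g/L × 0.789 L = 18.62 g
nickel chloride hexahydrate: 18.9 mg/L × 0.789 L = 14.91 mg
sodium molybdate dihydrate: 16.4 mg/L × 0.789 L = 12.94 mg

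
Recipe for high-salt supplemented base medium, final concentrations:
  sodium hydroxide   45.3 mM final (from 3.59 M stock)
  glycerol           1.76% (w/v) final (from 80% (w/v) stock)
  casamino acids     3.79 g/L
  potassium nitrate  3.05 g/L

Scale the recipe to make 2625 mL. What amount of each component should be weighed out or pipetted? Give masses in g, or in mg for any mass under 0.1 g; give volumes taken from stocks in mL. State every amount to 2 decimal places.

Target volume = 2625 mL = 2.625 L.
sodium hydroxide: C1V1 = C2V2 → 45.3 mM × 2625 mL ÷ 3590 mM = 33.12 mL
glycerol: V = C2·V2/C1 = 1.76% ÷ 80% × 2625 mL = 57.75 mL
casamino acids: 3.79 g/L × 2.625 L = 9.95 g
potassium nitrate: 3.05 g/L × 2.625 L = 8.01 g

sodium hydroxide 33.12 mL; glycerol 57.75 mL; casamino acids 9.95 g; potassium nitrate 8.01 g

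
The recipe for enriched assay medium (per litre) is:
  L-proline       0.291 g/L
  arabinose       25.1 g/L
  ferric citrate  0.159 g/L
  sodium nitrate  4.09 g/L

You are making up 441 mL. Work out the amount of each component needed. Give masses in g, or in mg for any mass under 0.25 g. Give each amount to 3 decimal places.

L-proline 128.331 mg; arabinose 11.069 g; ferric citrate 70.119 mg; sodium nitrate 1.804 g

Working volume: 441 mL = 0.441 L.
L-proline: 0.291 g/L × 0.441 L = 0.128331 g = 128.331 mg
arabinose: 25.1 g/L × 0.441 L = 11.069 g
ferric citrate: 0.159 g/L × 0.441 L = 0.070119 g = 70.119 mg
sodium nitrate: 4.09 g/L × 0.441 L = 1.804 g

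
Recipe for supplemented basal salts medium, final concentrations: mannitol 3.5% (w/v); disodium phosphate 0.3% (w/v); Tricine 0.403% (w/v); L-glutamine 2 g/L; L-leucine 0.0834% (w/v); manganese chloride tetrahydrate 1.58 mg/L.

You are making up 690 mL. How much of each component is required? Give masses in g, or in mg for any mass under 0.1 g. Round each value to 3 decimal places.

mannitol 24.150 g; disodium phosphate 2.070 g; Tricine 2.781 g; L-glutamine 1.380 g; L-leucine 0.575 g; manganese chloride tetrahydrate 1.090 mg

Target volume = 690 mL = 0.69 L.
mannitol: 3.5 g per 100 mL × 690 mL ÷ 100 = 24.150 g
disodium phosphate: 0.3 g per 100 mL × 690 mL ÷ 100 = 2.070 g
Tricine: 0.403 g per 100 mL × 690 mL ÷ 100 = 2.781 g
L-glutamine: 2 g/L × 0.69 L = 1.380 g
L-leucine: 0.0834 g per 100 mL × 690 mL ÷ 100 = 0.575 g
manganese chloride tetrahydrate: 1.58 mg/L × 0.69 L = 1.090 mg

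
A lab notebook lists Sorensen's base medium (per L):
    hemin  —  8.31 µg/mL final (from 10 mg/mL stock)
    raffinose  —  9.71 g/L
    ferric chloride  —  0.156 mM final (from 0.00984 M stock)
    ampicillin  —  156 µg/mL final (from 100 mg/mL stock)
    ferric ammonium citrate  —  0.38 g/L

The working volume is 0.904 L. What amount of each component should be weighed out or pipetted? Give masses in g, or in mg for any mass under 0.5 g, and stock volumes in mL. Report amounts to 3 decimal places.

hemin 0.751 mL; raffinose 8.778 g; ferric chloride 14.332 mL; ampicillin 1.410 mL; ferric ammonium citrate 343.520 mg

Working volume: 0.904 L.
hemin: C1V1 = C2V2 → 8.31 µg/mL × 904 mL ÷ 10000 µg/mL = 0.751 mL
raffinose: 9.71 g/L × 0.904 L = 8.778 g
ferric chloride: dilute stock: 0.156 mM × 904 mL ÷ 9.84 mM = 14.332 mL
ampicillin: C1V1 = C2V2 → 156 µg/mL × 904 mL ÷ 100000 µg/mL = 1.410 mL
ferric ammonium citrate: 0.38 g/L × 0.904 L = 0.34352 g = 343.520 mg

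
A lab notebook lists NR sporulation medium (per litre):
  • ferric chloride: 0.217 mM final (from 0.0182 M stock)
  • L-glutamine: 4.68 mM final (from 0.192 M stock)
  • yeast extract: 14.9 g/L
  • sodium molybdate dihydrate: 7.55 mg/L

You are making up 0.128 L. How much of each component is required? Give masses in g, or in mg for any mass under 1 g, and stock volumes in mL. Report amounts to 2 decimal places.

ferric chloride 1.53 mL; L-glutamine 3.12 mL; yeast extract 1.91 g; sodium molybdate dihydrate 0.97 mg

Working volume: 0.128 L.
ferric chloride: C1V1 = C2V2 → 0.217 mM × 128 mL ÷ 18.2 mM = 1.53 mL
L-glutamine: dilute stock: 4.68 mM × 128 mL ÷ 192 mM = 3.12 mL
yeast extract: 14.9 g/L × 0.128 L = 1.91 g
sodium molybdate dihydrate: 7.55 mg/L × 0.128 L = 0.97 mg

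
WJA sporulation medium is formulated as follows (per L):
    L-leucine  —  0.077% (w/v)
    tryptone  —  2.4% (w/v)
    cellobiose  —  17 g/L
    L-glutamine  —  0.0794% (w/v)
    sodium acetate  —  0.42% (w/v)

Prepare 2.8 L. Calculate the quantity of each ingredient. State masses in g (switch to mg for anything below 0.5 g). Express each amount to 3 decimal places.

Working volume: 2.8 L.
L-leucine: 0.077% w/v = 0.77 g/L → 0.77 × 2.8 L = 2.156 g
tryptone: 2.4 g per 100 mL × 2800 mL ÷ 100 = 67.200 g
cellobiose: 17 g/L × 2.8 L = 47.600 g
L-glutamine: 0.0794 g per 100 mL × 2800 mL ÷ 100 = 2.223 g
sodium acetate: 0.42 g per 100 mL × 2800 mL ÷ 100 = 11.760 g

L-leucine 2.156 g; tryptone 67.200 g; cellobiose 47.600 g; L-glutamine 2.223 g; sodium acetate 11.760 g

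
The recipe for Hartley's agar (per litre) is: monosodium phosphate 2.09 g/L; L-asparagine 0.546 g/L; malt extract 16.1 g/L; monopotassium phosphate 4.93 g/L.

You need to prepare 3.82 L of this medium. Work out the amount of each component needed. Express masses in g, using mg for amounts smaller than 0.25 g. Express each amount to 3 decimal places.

monosodium phosphate 7.984 g; L-asparagine 2.086 g; malt extract 61.502 g; monopotassium phosphate 18.833 g

Working volume: 3.82 L.
monosodium phosphate: 2.09 g/L × 3.82 L = 7.984 g
L-asparagine: 0.546 g/L × 3.82 L = 2.086 g
malt extract: 16.1 g/L × 3.82 L = 61.502 g
monopotassium phosphate: 4.93 g/L × 3.82 L = 18.833 g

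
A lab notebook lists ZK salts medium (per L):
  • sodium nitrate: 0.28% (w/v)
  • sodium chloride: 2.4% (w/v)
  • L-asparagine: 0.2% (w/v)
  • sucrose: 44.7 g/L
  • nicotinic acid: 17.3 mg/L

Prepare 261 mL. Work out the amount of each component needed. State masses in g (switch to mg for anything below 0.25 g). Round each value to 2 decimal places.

sodium nitrate 0.73 g; sodium chloride 6.26 g; L-asparagine 0.52 g; sucrose 11.67 g; nicotinic acid 4.52 mg

Target volume = 261 mL = 0.261 L.
sodium nitrate: 0.28% w/v = 2.8 g/L → 2.8 × 0.261 L = 0.73 g
sodium chloride: 2.4% w/v = 24 g/L → 24 × 0.261 L = 6.26 g
L-asparagine: 0.2 g per 100 mL × 261 mL ÷ 100 = 0.52 g
sucrose: 44.7 g/L × 0.261 L = 11.67 g
nicotinic acid: 17.3 mg/L × 0.261 L = 4.52 mg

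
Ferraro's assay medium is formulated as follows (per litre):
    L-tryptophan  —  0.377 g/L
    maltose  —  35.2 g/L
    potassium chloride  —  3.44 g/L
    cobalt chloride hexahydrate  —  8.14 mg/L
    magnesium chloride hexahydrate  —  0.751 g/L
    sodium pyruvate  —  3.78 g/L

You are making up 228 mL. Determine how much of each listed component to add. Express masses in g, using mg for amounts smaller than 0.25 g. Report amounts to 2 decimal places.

L-tryptophan 85.96 mg; maltose 8.03 g; potassium chloride 0.78 g; cobalt chloride hexahydrate 1.86 mg; magnesium chloride hexahydrate 171.23 mg; sodium pyruvate 0.86 g

Scale factor relative to 1 L: 0.228.
L-tryptophan: 0.377 g/L × 0.228 L = 0.085956 g = 85.96 mg
maltose: 35.2 g/L × 0.228 L = 8.03 g
potassium chloride: 3.44 g/L × 0.228 L = 0.78 g
cobalt chloride hexahydrate: 8.14 mg/L × 0.228 L = 1.86 mg
magnesium chloride hexahydrate: 0.751 g/L × 0.228 L = 0.171228 g = 171.23 mg
sodium pyruvate: 3.78 g/L × 0.228 L = 0.86 g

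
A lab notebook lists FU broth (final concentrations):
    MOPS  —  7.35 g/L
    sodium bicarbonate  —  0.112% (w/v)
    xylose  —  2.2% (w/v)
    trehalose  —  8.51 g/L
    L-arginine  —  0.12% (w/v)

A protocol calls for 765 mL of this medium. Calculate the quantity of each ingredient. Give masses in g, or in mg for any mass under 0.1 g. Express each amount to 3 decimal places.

Scale factor relative to 1 L: 0.765.
MOPS: 7.35 g/L × 0.765 L = 5.623 g
sodium bicarbonate: 0.112% w/v = 1.12 g/L → 1.12 × 0.765 L = 0.857 g
xylose: 2.2% w/v = 22 g/L → 22 × 0.765 L = 16.830 g
trehalose: 8.51 g/L × 0.765 L = 6.510 g
L-arginine: 0.12% w/v = 1.2 g/L → 1.2 × 0.765 L = 0.918 g

MOPS 5.623 g; sodium bicarbonate 0.857 g; xylose 16.830 g; trehalose 6.510 g; L-arginine 0.918 g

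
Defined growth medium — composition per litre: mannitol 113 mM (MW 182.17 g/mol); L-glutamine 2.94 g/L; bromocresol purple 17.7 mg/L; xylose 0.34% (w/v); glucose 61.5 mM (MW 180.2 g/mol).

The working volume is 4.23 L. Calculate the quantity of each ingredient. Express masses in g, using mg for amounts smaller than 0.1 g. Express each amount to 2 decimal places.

Scale factor relative to 1 L: 4.23.
mannitol: 113 mmol/L × 182.17 g/mol × 4.23 L ÷ 1000 = 87.08 g
L-glutamine: 2.94 g/L × 4.23 L = 12.44 g
bromocresol purple: 17.7 mg/L × 4.23 L = 74.87 mg
xylose: 0.34% w/v = 3.4 g/L → 3.4 × 4.23 L = 14.38 g
glucose: 61.5 mmol/L × 180.2 g/mol × 4.23 L ÷ 1000 = 46.88 g

mannitol 87.08 g; L-glutamine 12.44 g; bromocresol purple 74.87 mg; xylose 14.38 g; glucose 46.88 g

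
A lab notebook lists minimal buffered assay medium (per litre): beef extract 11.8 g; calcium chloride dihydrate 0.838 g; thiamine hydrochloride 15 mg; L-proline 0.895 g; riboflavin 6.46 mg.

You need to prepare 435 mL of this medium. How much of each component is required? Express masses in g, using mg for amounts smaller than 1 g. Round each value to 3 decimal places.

beef extract 5.133 g; calcium chloride dihydrate 364.530 mg; thiamine hydrochloride 6.525 mg; L-proline 389.325 mg; riboflavin 2.810 mg

Ratio of target to recipe volume: 435 / 1000 = 0.435.
beef extract: 11.8 g × (435 mL / 1000 mL) = 5.133 g
calcium chloride dihydrate: 0.838 g × (435 mL / 1000 mL) = 0.36453 g = 364.530 mg
thiamine hydrochloride: 15 mg × (435 mL / 1000 mL) = 6.525 mg
L-proline: 0.895 g × (435 mL / 1000 mL) = 0.389325 g = 389.325 mg
riboflavin: 6.46 mg × (435 mL / 1000 mL) = 2.810 mg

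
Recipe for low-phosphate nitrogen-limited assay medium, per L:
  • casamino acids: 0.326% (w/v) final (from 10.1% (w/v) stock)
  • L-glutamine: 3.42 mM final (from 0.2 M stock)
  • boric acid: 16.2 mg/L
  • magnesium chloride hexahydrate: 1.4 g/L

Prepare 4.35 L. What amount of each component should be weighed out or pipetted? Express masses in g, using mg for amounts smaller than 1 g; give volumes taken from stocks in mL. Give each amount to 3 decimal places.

casamino acids 140.406 mL; L-glutamine 74.385 mL; boric acid 70.470 mg; magnesium chloride hexahydrate 6.090 g

Working volume: 4.35 L.
casamino acids: C1V1 = C2V2 → 0.326% ÷ 10.1% × 4350 mL = 140.406 mL
L-glutamine: dilute stock: 3.42 mM × 4350 mL ÷ 200 mM = 74.385 mL
boric acid: 16.2 mg/L × 4.35 L = 70.470 mg
magnesium chloride hexahydrate: 1.4 g/L × 4.35 L = 6.090 g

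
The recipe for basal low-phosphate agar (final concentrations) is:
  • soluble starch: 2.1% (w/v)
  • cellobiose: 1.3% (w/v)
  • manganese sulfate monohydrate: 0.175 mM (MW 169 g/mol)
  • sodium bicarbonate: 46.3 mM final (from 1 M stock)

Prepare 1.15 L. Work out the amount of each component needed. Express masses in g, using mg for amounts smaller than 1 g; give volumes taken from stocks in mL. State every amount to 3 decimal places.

Scale factor relative to 1 L: 1.15.
soluble starch: 2.1 g per 100 mL × 1150 mL ÷ 100 = 24.150 g
cellobiose: 1.3 g per 100 mL × 1150 mL ÷ 100 = 14.950 g
manganese sulfate monohydrate: 0.175 mmol/L × 169 mg/mmol × 1.15 L = 34.011 mg
sodium bicarbonate: C1V1 = C2V2 → 46.3 mM × 1150 mL ÷ 1000 mM = 53.245 mL

soluble starch 24.150 g; cellobiose 14.950 g; manganese sulfate monohydrate 34.011 mg; sodium bicarbonate 53.245 mL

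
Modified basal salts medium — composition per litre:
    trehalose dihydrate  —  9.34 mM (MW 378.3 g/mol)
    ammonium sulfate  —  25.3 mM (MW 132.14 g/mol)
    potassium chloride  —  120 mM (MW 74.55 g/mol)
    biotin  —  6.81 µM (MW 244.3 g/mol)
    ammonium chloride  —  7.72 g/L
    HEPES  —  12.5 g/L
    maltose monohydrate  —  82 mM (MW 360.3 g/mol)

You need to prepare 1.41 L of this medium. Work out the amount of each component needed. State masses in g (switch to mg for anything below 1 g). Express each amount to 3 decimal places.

Working volume: 1.41 L.
trehalose dihydrate: 9.34 mmol/L × 378.3 g/mol × 1.41 L ÷ 1000 = 4.982 g
ammonium sulfate: 25.3 mmol/L × 132.14 g/mol × 1.41 L ÷ 1000 = 4.714 g
potassium chloride: 120 mmol/L × 74.55 g/mol × 1.41 L ÷ 1000 = 12.614 g
biotin: 6.81 µmol/L × 244.3 g/mol × 1.41 L ÷ 1000 = 2.346 mg
ammonium chloride: 7.72 g/L × 1.41 L = 10.885 g
HEPES: 12.5 g/L × 1.41 L = 17.625 g
maltose monohydrate: 82 mmol/L × 360.3 g/mol × 1.41 L ÷ 1000 = 41.658 g

trehalose dihydrate 4.982 g; ammonium sulfate 4.714 g; potassium chloride 12.614 g; biotin 2.346 mg; ammonium chloride 10.885 g; HEPES 17.625 g; maltose monohydrate 41.658 g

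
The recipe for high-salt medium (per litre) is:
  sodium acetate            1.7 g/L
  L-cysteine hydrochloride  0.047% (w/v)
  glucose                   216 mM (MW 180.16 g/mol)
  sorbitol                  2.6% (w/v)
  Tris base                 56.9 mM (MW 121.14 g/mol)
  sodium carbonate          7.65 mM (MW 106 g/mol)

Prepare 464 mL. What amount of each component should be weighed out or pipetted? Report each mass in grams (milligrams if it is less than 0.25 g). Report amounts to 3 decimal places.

Scale factor relative to 1 L: 0.464.
sodium acetate: 1.7 g/L × 0.464 L = 0.789 g
L-cysteine hydrochloride: 0.047 g per 100 mL × 464 mL ÷ 100 = 0.21808 g = 218.080 mg
glucose: 216 mmol/L × 180.16 g/mol × 0.464 L ÷ 1000 = 18.056 g
sorbitol: 2.6 g per 100 mL × 464 mL ÷ 100 = 12.064 g
Tris base: 56.9 mmol/L × 121.14 g/mol × 0.464 L ÷ 1000 = 3.198 g
sodium carbonate: 7.65 mmol/L × 106 g/mol × 0.464 L ÷ 1000 = 0.376 g

sodium acetate 0.789 g; L-cysteine hydrochloride 218.080 mg; glucose 18.056 g; sorbitol 12.064 g; Tris base 3.198 g; sodium carbonate 0.376 g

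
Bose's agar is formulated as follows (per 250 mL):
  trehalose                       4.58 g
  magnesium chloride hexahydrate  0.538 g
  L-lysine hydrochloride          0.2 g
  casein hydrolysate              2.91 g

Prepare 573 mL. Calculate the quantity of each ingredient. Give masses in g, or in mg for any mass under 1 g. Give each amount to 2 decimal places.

Ratio of target to recipe volume: 573 / 250 = 2.292.
trehalose: 4.58 g × (573 mL / 250 mL) = 10.50 g
magnesium chloride hexahydrate: 0.538 g × (573 mL / 250 mL) = 1.23 g
L-lysine hydrochloride: 0.2 g × (573 mL / 250 mL) = 0.4584 g = 458.40 mg
casein hydrolysate: 2.91 g × (573 mL / 250 mL) = 6.67 g

trehalose 10.50 g; magnesium chloride hexahydrate 1.23 g; L-lysine hydrochloride 458.40 mg; casein hydrolysate 6.67 g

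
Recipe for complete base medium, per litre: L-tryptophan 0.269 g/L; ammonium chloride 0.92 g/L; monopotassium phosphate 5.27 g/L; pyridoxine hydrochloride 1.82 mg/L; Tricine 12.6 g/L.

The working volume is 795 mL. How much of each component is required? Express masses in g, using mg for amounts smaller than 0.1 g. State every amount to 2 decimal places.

Target volume = 795 mL = 0.795 L.
L-tryptophan: 0.269 g/L × 0.795 L = 0.21 g
ammonium chloride: 0.92 g/L × 0.795 L = 0.73 g
monopotassium phosphate: 5.27 g/L × 0.795 L = 4.19 g
pyridoxine hydrochloride: 1.82 mg/L × 0.795 L = 1.45 mg
Tricine: 12.6 g/L × 0.795 L = 10.02 g

L-tryptophan 0.21 g; ammonium chloride 0.73 g; monopotassium phosphate 4.19 g; pyridoxine hydrochloride 1.45 mg; Tricine 10.02 g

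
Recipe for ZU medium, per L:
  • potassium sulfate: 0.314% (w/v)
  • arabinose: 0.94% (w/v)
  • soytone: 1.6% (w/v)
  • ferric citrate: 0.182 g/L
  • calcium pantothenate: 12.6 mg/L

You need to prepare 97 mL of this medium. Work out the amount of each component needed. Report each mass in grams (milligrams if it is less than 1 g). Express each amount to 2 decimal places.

Working volume: 97 mL = 0.097 L.
potassium sulfate: 0.314% w/v = 3.14 g/L → 3.14 × 0.097 L = 0.30458 g = 304.58 mg
arabinose: 0.94 g per 100 mL × 97 mL ÷ 100 = 0.9118 g = 911.80 mg
soytone: 1.6% w/v = 16 g/L → 16 × 0.097 L = 1.55 g
ferric citrate: 0.182 g/L × 0.097 L = 0.017654 g = 17.65 mg
calcium pantothenate: 12.6 mg/L × 0.097 L = 1.22 mg

potassium sulfate 304.58 mg; arabinose 911.80 mg; soytone 1.55 g; ferric citrate 17.65 mg; calcium pantothenate 1.22 mg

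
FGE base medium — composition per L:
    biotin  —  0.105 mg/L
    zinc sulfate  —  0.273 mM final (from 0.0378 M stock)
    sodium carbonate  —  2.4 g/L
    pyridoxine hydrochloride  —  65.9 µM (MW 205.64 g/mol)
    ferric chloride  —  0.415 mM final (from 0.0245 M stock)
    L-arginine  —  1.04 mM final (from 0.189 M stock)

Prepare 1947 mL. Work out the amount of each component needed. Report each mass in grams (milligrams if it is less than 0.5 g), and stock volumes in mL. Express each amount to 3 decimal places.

biotin 0.204 mg; zinc sulfate 14.062 mL; sodium carbonate 4.673 g; pyridoxine hydrochloride 26.385 mg; ferric chloride 32.980 mL; L-arginine 10.714 mL

Working volume: 1947 mL = 1.947 L.
biotin: 0.105 mg/L × 1.947 L = 0.204 mg
zinc sulfate: C1V1 = C2V2 → 0.273 mM × 1947 mL ÷ 37.8 mM = 14.062 mL
sodium carbonate: 2.4 g/L × 1.947 L = 4.673 g
pyridoxine hydrochloride: 65.9 µmol/L × 205.64 g/mol × 1.947 L ÷ 1000 = 26.385 mg
ferric chloride: C1V1 = C2V2 → 0.415 mM × 1947 mL ÷ 24.5 mM = 32.980 mL
L-arginine: V = C2·V2/C1 = 1.04 mM × 1947 mL ÷ 189 mM = 10.714 mL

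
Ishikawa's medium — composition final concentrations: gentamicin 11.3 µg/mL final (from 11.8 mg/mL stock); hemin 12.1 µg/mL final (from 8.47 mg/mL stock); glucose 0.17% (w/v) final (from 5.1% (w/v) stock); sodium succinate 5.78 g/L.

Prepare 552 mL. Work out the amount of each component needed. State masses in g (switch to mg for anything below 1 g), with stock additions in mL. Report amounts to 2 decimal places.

gentamicin 0.53 mL; hemin 0.79 mL; glucose 18.40 mL; sodium succinate 3.19 g

Working volume: 552 mL = 0.552 L.
gentamicin: V = C2·V2/C1 = 11.3 µg/mL × 552 mL ÷ 11800 µg/mL = 0.53 mL
hemin: V = C2·V2/C1 = 12.1 µg/mL × 552 mL ÷ 8470 µg/mL = 0.79 mL
glucose: C1V1 = C2V2 → 0.17% ÷ 5.1% × 552 mL = 18.40 mL
sodium succinate: 5.78 g/L × 0.552 L = 3.19 g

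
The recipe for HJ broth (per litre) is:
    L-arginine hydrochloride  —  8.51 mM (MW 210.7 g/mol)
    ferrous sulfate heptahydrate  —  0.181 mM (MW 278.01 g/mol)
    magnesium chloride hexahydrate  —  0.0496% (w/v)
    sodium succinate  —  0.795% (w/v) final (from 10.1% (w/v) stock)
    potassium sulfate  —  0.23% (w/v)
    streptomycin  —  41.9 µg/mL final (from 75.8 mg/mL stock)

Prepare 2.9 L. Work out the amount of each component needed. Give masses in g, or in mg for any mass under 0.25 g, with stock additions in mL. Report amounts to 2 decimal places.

Scale factor relative to 1 L: 2.9.
L-arginine hydrochloride: 8.51 mmol/L × 210.7 g/mol × 2.9 L ÷ 1000 = 5.20 g
ferrous sulfate heptahydrate: 0.181 mmol/L × 278.01 mg/mmol × 2.9 L = 145.93 mg
magnesium chloride hexahydrate: 0.0496 g per 100 mL × 2900 mL ÷ 100 = 1.44 g
sodium succinate: V = C2·V2/C1 = 0.795% ÷ 10.1% × 2900 mL = 228.27 mL
potassium sulfate: 0.23% w/v = 2.3 g/L → 2.3 × 2.9 L = 6.67 g
streptomycin: dilute stock: 41.9 µg/mL × 2900 mL ÷ 75800 µg/mL = 1.60 mL

L-arginine hydrochloride 5.20 g; ferrous sulfate heptahydrate 145.93 mg; magnesium chloride hexahydrate 1.44 g; sodium succinate 228.27 mL; potassium sulfate 6.67 g; streptomycin 1.60 mL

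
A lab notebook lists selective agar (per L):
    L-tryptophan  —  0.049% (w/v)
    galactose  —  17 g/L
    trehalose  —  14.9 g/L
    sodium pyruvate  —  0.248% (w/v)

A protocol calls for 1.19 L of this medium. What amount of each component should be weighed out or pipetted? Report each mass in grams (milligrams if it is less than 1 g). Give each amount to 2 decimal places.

Scale factor relative to 1 L: 1.19.
L-tryptophan: 0.049 g per 100 mL × 1190 mL ÷ 100 = 0.5831 g = 583.10 mg
galactose: 17 g/L × 1.19 L = 20.23 g
trehalose: 14.9 g/L × 1.19 L = 17.73 g
sodium pyruvate: 0.248 g per 100 mL × 1190 mL ÷ 100 = 2.95 g

L-tryptophan 583.10 mg; galactose 20.23 g; trehalose 17.73 g; sodium pyruvate 2.95 g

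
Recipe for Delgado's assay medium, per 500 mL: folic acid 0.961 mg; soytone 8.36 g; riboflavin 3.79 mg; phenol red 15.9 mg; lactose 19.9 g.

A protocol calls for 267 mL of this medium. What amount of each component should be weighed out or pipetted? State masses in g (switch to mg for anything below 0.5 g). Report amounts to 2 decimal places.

folic acid 0.51 mg; soytone 4.46 g; riboflavin 2.02 mg; phenol red 8.49 mg; lactose 10.63 g

Scale factor = 267 mL / 500 mL = 0.534.
folic acid: 0.961 mg × (267 mL / 500 mL) = 0.51 mg
soytone: 8.36 g × (267 mL / 500 mL) = 4.46 g
riboflavin: 3.79 mg × (267 mL / 500 mL) = 2.02 mg
phenol red: 15.9 mg × (267 mL / 500 mL) = 8.49 mg
lactose: 19.9 g × (267 mL / 500 mL) = 10.63 g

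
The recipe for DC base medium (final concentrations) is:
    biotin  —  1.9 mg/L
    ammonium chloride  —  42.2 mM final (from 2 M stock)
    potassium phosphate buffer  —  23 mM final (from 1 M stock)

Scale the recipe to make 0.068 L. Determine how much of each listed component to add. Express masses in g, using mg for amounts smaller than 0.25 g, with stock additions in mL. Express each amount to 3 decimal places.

biotin 0.129 mg; ammonium chloride 1.435 mL; potassium phosphate buffer 1.564 mL

Working volume: 0.068 L.
biotin: 1.9 mg/L × 0.068 L = 0.129 mg
ammonium chloride: V = C2·V2/C1 = 42.2 mM × 68 mL ÷ 2000 mM = 1.435 mL
potassium phosphate buffer: V = C2·V2/C1 = 23 mM × 68 mL ÷ 1000 mM = 1.564 mL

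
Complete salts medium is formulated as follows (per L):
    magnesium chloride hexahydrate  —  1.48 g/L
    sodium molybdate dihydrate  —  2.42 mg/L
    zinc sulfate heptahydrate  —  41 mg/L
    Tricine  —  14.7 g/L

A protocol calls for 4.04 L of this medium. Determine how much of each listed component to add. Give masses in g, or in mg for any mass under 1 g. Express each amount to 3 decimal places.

magnesium chloride hexahydrate 5.979 g; sodium molybdate dihydrate 9.777 mg; zinc sulfate heptahydrate 165.640 mg; Tricine 59.388 g

Working volume: 4.04 L.
magnesium chloride hexahydrate: 1.48 g/L × 4.04 L = 5.979 g
sodium molybdate dihydrate: 2.42 mg/L × 4.04 L = 9.777 mg
zinc sulfate heptahydrate: 41 mg/L × 4.04 L = 165.640 mg
Tricine: 14.7 g/L × 4.04 L = 59.388 g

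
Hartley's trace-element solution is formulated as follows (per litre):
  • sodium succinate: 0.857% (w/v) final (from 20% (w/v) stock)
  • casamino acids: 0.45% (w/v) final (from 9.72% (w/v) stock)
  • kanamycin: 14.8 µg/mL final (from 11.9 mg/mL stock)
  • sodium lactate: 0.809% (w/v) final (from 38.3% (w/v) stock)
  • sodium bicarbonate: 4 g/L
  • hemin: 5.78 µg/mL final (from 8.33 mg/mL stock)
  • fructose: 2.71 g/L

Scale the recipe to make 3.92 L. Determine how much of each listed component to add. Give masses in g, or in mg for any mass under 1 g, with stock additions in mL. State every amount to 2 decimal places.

Scale factor relative to 1 L: 3.92.
sodium succinate: dilute stock: 0.857% ÷ 20% × 3920 mL = 167.97 mL
casamino acids: dilute stock: 0.45% ÷ 9.72% × 3920 mL = 181.48 mL
kanamycin: dilute stock: 14.8 µg/mL × 3920 mL ÷ 11900 µg/mL = 4.88 mL
sodium lactate: V = C2·V2/C1 = 0.809% ÷ 38.3% × 3920 mL = 82.80 mL
sodium bicarbonate: 4 g/L × 3.92 L = 15.68 g
hemin: V = C2·V2/C1 = 5.78 µg/mL × 3920 mL ÷ 8330 µg/mL = 2.72 mL
fructose: 2.71 g/L × 3.92 L = 10.62 g

sodium succinate 167.97 mL; casamino acids 181.48 mL; kanamycin 4.88 mL; sodium lactate 82.80 mL; sodium bicarbonate 15.68 g; hemin 2.72 mL; fructose 10.62 g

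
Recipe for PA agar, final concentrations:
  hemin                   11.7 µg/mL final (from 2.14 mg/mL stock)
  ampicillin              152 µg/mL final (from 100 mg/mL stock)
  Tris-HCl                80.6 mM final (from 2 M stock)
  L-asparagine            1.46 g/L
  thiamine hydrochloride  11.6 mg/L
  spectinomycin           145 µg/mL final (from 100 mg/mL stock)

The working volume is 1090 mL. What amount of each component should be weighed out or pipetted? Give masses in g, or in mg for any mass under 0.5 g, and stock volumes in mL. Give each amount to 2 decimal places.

hemin 5.96 mL; ampicillin 1.66 mL; Tris-HCl 43.93 mL; L-asparagine 1.59 g; thiamine hydrochloride 12.64 mg; spectinomycin 1.58 mL

Scale factor relative to 1 L: 1.09.
hemin: dilute stock: 11.7 µg/mL × 1090 mL ÷ 2140 µg/mL = 5.96 mL
ampicillin: C1V1 = C2V2 → 152 µg/mL × 1090 mL ÷ 100000 µg/mL = 1.66 mL
Tris-HCl: C1V1 = C2V2 → 80.6 mM × 1090 mL ÷ 2000 mM = 43.93 mL
L-asparagine: 1.46 g/L × 1.09 L = 1.59 g
thiamine hydrochloride: 11.6 mg/L × 1.09 L = 12.64 mg
spectinomycin: V = C2·V2/C1 = 145 µg/mL × 1090 mL ÷ 100000 µg/mL = 1.58 mL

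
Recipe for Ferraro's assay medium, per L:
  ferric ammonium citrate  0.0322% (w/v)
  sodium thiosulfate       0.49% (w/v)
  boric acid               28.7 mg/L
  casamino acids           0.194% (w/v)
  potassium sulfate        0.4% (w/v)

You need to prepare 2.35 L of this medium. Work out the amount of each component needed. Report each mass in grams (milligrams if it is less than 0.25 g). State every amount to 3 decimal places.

ferric ammonium citrate 0.757 g; sodium thiosulfate 11.515 g; boric acid 67.445 mg; casamino acids 4.559 g; potassium sulfate 9.400 g

Scale factor relative to 1 L: 2.35.
ferric ammonium citrate: 0.0322% w/v = 0.322 g/L → 0.322 × 2.35 L = 0.757 g
sodium thiosulfate: 0.49 g per 100 mL × 2350 mL ÷ 100 = 11.515 g
boric acid: 28.7 mg/L × 2.35 L = 67.445 mg
casamino acids: 0.194% w/v = 1.94 g/L → 1.94 × 2.35 L = 4.559 g
potassium sulfate: 0.4% w/v = 4 g/L → 4 × 2.35 L = 9.400 g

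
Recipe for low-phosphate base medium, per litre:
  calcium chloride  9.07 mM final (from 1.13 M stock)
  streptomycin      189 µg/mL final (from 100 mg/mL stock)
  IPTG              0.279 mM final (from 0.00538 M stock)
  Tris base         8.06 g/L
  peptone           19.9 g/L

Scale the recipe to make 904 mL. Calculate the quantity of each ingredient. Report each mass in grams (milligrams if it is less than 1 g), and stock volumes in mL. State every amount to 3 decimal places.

Scale factor relative to 1 L: 0.904.
calcium chloride: V = C2·V2/C1 = 9.07 mM × 904 mL ÷ 1130 mM = 7.256 mL
streptomycin: C1V1 = C2V2 → 189 µg/mL × 904 mL ÷ 100000 µg/mL = 1.709 mL
IPTG: V = C2·V2/C1 = 0.279 mM × 904 mL ÷ 5.38 mM = 46.880 mL
Tris base: 8.06 g/L × 0.904 L = 7.286 g
peptone: 19.9 g/L × 0.904 L = 17.990 g

calcium chloride 7.256 mL; streptomycin 1.709 mL; IPTG 46.880 mL; Tris base 7.286 g; peptone 17.990 g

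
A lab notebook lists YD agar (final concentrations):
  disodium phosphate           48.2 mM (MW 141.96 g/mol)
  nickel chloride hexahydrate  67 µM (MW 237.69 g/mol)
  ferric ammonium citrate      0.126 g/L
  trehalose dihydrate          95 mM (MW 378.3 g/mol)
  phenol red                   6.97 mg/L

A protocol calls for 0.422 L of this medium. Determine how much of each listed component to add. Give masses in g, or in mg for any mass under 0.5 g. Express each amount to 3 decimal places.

disodium phosphate 2.888 g; nickel chloride hexahydrate 6.720 mg; ferric ammonium citrate 53.172 mg; trehalose dihydrate 15.166 g; phenol red 2.941 mg

Scale factor relative to 1 L: 0.422.
disodium phosphate: 48.2 mmol/L × 141.96 g/mol × 0.422 L ÷ 1000 = 2.888 g
nickel chloride hexahydrate: 67 µmol/L × 237.69 g/mol × 0.422 L ÷ 1000 = 6.720 mg
ferric ammonium citrate: 0.126 g/L × 0.422 L = 0.053172 g = 53.172 mg
trehalose dihydrate: 95 mmol/L × 378.3 g/mol × 0.422 L ÷ 1000 = 15.166 g
phenol red: 6.97 mg/L × 0.422 L = 2.941 mg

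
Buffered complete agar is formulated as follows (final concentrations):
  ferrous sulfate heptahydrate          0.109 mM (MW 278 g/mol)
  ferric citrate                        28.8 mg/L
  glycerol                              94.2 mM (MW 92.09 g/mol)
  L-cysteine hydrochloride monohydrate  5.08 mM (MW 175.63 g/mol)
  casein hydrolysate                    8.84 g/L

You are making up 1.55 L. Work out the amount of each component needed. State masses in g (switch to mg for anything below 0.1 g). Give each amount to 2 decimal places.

Working volume: 1.55 L.
ferrous sulfate heptahydrate: 0.109 mmol/L × 278 mg/mmol × 1.55 L = 46.97 mg
ferric citrate: 28.8 mg/L × 1.55 L = 44.64 mg
glycerol: 94.2 mmol/L × 92.09 g/mol × 1.55 L ÷ 1000 = 13.45 g
L-cysteine hydrochloride monohydrate: 5.08 mmol/L × 175.63 g/mol × 1.55 L ÷ 1000 = 1.38 g
casein hydrolysate: 8.84 g/L × 1.55 L = 13.70 g

ferrous sulfate heptahydrate 46.97 mg; ferric citrate 44.64 mg; glycerol 13.45 g; L-cysteine hydrochloride monohydrate 1.38 g; casein hydrolysate 13.70 g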